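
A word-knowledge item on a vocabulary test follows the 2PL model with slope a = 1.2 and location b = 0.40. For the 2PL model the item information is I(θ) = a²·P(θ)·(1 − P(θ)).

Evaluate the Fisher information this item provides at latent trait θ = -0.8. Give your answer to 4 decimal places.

0.2230

P = 1/(1+e^{1.4400}) = 0.1915
P(1−P) = 0.1915 × 0.8085 = 0.1549
I = a² × P(1−P) = 1.2² × 0.1549 = 0.22299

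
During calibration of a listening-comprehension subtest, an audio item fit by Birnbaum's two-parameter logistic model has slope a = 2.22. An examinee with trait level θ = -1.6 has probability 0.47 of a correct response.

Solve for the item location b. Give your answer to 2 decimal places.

-1.55

P(θ) = 1 / (1 + exp(−a(θ − b)))
logit(0.47) = ln(0.47/0.53) = -0.1201
b = θ − logit/(a) = -1.6 − (-0.1201)/2.2200 = -1.5459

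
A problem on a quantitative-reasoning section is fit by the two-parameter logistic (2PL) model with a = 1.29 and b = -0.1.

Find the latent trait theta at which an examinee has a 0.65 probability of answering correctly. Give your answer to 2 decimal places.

P(theta) = 1 / (1 + exp(−a(theta − b)))
logit = ln(0.6500/0.3500) = 0.6190
theta = b + logit/(a) = -0.1 + 0.6190/1.2900 = 0.3799

0.38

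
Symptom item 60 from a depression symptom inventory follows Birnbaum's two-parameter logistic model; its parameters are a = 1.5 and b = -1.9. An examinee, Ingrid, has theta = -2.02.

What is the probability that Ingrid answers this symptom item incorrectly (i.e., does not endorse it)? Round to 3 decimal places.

P(theta) = 1 / (1 + exp(−a(theta − b)))
Exponent: 1.5 × (-2.02 − (-1.9)) = -0.1800
1/(1 + e^{0.1800}) = 0.4551
P(incorrect) = 1 − 0.4551 = 0.5449

0.545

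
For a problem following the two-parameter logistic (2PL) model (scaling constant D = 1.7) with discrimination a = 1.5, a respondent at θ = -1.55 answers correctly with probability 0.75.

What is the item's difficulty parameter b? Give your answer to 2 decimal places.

-1.98

P(θ) = 1 / (1 + exp(−D·a(θ − b)))
logit(0.75) = ln(0.75/0.25) = 1.0986
b = θ − logit/(1.7·a) = -1.55 − 1.0986/2.5500 = -1.9808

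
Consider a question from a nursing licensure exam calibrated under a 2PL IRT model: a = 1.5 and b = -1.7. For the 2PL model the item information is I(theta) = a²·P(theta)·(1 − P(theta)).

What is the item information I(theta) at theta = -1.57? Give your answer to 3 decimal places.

P = 1/(1+e^{-0.1950}) = 0.5486
P(1−P) = 0.5486 × 0.4514 = 0.2476
I = a² × P(1−P) = 1.5² × 0.2476 = 0.55719

0.557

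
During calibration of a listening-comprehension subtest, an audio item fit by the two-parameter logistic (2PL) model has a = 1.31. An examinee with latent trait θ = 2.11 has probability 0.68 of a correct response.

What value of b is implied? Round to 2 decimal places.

1.53

P(θ) = 1 / (1 + exp(−a(θ − b)))
logit(0.68) = ln(0.68/0.32) = 0.7538
b = θ − logit/(a) = 2.11 − 0.7538/1.3100 = 1.5346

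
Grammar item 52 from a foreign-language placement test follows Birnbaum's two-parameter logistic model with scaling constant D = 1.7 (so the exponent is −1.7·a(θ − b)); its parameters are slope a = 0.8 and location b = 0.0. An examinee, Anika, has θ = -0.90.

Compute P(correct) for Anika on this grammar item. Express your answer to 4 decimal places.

P(θ) = 1 / (1 + exp(−D·a(θ − b)))
Exponent: 1.7 × 0.8 × (-0.90 − 0.0) = -1.2240
1/(1 + e^{1.2240}) = 0.2272
P = 0.2272

0.2272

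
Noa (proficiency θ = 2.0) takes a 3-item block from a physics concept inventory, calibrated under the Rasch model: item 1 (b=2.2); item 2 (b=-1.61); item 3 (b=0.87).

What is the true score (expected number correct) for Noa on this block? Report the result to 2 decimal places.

P(θ) = 1 / (1 + exp(−(θ − b)))
P_1 = 1/(1+e^{0.2000}) = 0.4502
P_2 = 1/(1+e^{-3.6100}) = 0.9737
P_3 = 1/(1+e^{-1.1300}) = 0.7558
E[score] = 0.4502 + 0.9737 + 0.7558 = 2.1797

2.18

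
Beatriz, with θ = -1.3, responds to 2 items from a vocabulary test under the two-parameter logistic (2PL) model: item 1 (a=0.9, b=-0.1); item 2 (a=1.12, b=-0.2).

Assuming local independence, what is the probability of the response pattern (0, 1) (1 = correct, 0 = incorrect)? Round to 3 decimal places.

P(θ) = 1 / (1 + exp(−a(θ − b)))
P_1 = 1/(1+e^{1.0800}) = 0.2535
P_2 = 1/(1+e^{1.2320}) = 0.2258
L = (1−P_1) × P_2 = 0.7465 × 0.2258 = 0.16858

0.169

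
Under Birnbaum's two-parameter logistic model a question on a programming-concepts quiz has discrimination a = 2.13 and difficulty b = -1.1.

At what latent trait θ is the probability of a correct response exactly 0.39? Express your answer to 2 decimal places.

-1.31

P(θ) = 1 / (1 + exp(−a(θ − b)))
logit = ln(0.3900/0.6100) = -0.4473
θ = b + logit/(a) = -1.1 + (-0.4473)/2.1300 = -1.3100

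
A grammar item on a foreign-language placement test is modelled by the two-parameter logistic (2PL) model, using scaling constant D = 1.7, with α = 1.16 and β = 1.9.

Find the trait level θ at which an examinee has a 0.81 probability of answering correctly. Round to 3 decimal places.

P(θ) = 1 / (1 + exp(−D·α(θ − β)))
logit = ln(0.8100/0.1900) = 1.4500
θ = β + logit/(1.7·α) = 1.9 + 1.4500/1.9720 = 2.6353

2.635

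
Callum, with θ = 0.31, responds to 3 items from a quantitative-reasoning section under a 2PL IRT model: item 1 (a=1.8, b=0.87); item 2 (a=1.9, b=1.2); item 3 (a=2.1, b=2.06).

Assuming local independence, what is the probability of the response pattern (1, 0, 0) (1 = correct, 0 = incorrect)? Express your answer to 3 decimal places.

P(θ) = 1 / (1 + exp(−a(θ − b)))
P_1 = 1/(1+e^{1.0080}) = 0.2674
P_2 = 1/(1+e^{1.6910}) = 0.1556
P_3 = 1/(1+e^{3.6750}) = 0.0247
L = P_1 × (1−P_2) × (1−P_3) = 0.2674 × 0.8444 × 0.9753 = 0.22018

0.220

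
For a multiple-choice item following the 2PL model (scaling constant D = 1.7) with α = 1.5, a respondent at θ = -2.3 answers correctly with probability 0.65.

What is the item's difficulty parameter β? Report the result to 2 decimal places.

-2.54

P(θ) = 1 / (1 + exp(−D·α(θ − β)))
logit(0.65) = ln(0.65/0.35) = 0.6190
β = θ − logit/(1.7·α) = -2.3 − 0.6190/2.5500 = -2.5428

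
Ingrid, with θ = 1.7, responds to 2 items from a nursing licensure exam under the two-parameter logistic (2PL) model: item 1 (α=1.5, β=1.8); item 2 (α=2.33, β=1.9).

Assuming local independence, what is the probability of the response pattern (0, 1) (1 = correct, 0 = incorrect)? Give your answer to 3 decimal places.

0.207

P(θ) = 1 / (1 + exp(−α(θ − β)))
P_1 = 1/(1+e^{0.1500}) = 0.4626
P_2 = 1/(1+e^{0.4660}) = 0.3856
L = (1−P_1) × P_2 = 0.5374 × 0.3856 = 0.20721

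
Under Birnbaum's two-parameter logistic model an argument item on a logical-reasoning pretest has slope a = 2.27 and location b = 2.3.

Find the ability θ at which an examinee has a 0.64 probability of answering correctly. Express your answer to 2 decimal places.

P(θ) = 1 / (1 + exp(−a(θ − b)))
logit = ln(0.6400/0.3600) = 0.5754
θ = b + logit/(a) = 2.3 + 0.5754/2.2700 = 2.5535

2.55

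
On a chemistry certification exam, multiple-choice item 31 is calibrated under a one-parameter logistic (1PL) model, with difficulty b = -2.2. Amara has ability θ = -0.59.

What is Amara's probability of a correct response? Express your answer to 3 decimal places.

P(θ) = 1 / (1 + exp(−(θ − b)))
Exponent: (-0.59 − (-2.2)) = 1.6100
1/(1 + e^{-1.6100}) = 0.8334
P = 0.8334

0.833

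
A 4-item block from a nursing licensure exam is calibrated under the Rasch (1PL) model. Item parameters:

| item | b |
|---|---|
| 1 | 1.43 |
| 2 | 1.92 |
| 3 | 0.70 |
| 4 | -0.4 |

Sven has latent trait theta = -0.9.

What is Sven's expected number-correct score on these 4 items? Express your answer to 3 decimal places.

P(theta) = 1 / (1 + exp(−(theta − b)))
P_1 = 1/(1+e^{2.3300}) = 0.0887
P_2 = 1/(1+e^{2.8200}) = 0.0563
P_3 = 1/(1+e^{1.6000}) = 0.1680
P_4 = 1/(1+e^{0.5000}) = 0.3775
E[score] = 0.0887 + 0.0563 + 0.1680 + 0.3775 = 0.6904

0.690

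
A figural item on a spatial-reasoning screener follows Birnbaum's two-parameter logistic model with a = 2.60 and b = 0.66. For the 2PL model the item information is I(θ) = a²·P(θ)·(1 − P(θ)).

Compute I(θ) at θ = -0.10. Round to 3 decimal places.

0.723

P = 1/(1+e^{1.9760}) = 0.1217
P(1−P) = 0.1217 × 0.8783 = 0.1069
I = a² × P(1−P) = 2.60² × 0.1069 = 0.72281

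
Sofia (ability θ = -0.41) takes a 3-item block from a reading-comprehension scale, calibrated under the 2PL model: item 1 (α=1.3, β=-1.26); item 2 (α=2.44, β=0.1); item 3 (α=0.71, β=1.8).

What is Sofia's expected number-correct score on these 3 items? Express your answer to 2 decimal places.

1.15

P(θ) = 1 / (1 + exp(−α(θ − β)))
P_1 = 1/(1+e^{-1.1050}) = 0.7512
P_2 = 1/(1+e^{1.2444}) = 0.2237
P_3 = 1/(1+e^{1.5691}) = 0.1723
E[score] = 0.7512 + 0.2237 + 0.1723 = 1.1472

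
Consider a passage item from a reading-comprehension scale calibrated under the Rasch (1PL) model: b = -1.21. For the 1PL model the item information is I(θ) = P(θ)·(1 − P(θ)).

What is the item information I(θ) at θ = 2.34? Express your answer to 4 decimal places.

P = 1/(1+e^{-3.5500}) = 0.9721
P(1−P) = 0.9721 × 0.0279 = 0.0271
I = P(1−P) = 0.02714

0.0271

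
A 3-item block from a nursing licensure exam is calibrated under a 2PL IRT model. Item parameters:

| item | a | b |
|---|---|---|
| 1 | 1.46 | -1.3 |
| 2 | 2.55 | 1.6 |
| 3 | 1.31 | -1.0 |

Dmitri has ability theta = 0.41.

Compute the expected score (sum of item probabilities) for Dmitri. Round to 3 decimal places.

P(theta) = 1 / (1 + exp(−a(theta − b)))
P_1 = 1/(1+e^{-2.4966}) = 0.9239
P_2 = 1/(1+e^{3.0345}) = 0.0459
P_3 = 1/(1+e^{-1.8471}) = 0.8638
E[score] = 0.9239 + 0.0459 + 0.8638 = 1.8336

1.834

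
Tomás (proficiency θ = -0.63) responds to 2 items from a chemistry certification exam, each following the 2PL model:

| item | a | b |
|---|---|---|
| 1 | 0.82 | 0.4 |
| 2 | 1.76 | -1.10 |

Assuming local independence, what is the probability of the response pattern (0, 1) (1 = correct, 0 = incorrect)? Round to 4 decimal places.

P(θ) = 1 / (1 + exp(−a(θ − b)))
P_1 = 1/(1+e^{0.8446}) = 0.3006
P_2 = 1/(1+e^{-0.8272}) = 0.6958
L = (1−P_1) × P_2 = 0.6994 × 0.6958 = 0.48664

0.4866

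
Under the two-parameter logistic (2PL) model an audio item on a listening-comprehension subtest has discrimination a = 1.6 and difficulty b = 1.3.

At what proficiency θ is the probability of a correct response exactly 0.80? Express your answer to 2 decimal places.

2.17

P(θ) = 1 / (1 + exp(−a(θ − b)))
logit = ln(0.8000/0.2000) = 1.3863
θ = b + logit/(a) = 1.3 + 1.3863/1.6000 = 2.1664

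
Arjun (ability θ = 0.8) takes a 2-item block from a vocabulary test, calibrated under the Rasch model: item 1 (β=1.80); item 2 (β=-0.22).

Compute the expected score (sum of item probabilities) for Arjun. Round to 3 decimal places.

1.004

P(θ) = 1 / (1 + exp(−(θ − β)))
P_1 = 1/(1+e^{1.0000}) = 0.2689
P_2 = 1/(1+e^{-1.0200}) = 0.7350
E[score] = 0.2689 + 0.7350 = 1.0039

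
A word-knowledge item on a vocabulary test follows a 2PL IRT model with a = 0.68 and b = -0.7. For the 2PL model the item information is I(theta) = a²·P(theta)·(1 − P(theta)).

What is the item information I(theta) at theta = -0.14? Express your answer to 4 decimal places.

P = 1/(1+e^{-0.3808}) = 0.5941
P(1−P) = 0.5941 × 0.4059 = 0.2412
I = a² × P(1−P) = 0.68² × 0.2412 = 0.11151

0.1115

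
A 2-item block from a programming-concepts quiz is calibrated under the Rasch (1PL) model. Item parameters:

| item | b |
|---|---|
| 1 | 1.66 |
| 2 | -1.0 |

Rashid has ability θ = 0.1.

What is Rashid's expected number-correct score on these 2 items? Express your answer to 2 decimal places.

P(θ) = 1 / (1 + exp(−(θ − b)))
P_1 = 1/(1+e^{1.5600}) = 0.1736
P_2 = 1/(1+e^{-1.1000}) = 0.7503
E[score] = 0.1736 + 0.7503 = 0.9239

0.92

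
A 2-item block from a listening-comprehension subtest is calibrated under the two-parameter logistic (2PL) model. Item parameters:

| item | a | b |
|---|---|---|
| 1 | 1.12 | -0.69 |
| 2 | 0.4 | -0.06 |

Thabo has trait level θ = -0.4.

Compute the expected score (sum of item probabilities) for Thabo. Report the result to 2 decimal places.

P(θ) = 1 / (1 + exp(−a(θ − b)))
P_1 = 1/(1+e^{-0.3248}) = 0.5805
P_2 = 1/(1+e^{0.1360}) = 0.4661
E[score] = 0.5805 + 0.4661 = 1.0465

1.05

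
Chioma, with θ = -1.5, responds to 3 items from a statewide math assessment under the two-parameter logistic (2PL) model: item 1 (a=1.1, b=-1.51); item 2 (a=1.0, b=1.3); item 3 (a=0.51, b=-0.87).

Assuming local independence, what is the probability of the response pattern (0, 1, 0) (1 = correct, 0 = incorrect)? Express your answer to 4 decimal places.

P(θ) = 1 / (1 + exp(−a(θ − b)))
P_1 = 1/(1+e^{-0.0110}) = 0.5027
P_2 = 1/(1+e^{2.8000}) = 0.0573
P_3 = 1/(1+e^{0.3213}) = 0.4204
L = (1−P_1) × P_2 × (1−P_3) = 0.4973 × 0.0573 × 0.5796 = 0.01652

0.0165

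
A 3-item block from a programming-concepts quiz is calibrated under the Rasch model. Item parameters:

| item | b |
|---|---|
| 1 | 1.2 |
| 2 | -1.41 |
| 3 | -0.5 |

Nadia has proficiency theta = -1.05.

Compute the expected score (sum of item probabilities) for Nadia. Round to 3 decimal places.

P(theta) = 1 / (1 + exp(−(theta − b)))
P_1 = 1/(1+e^{2.2500}) = 0.0953
P_2 = 1/(1+e^{-0.3600}) = 0.5890
P_3 = 1/(1+e^{0.5500}) = 0.3659
E[score] = 0.0953 + 0.5890 + 0.3659 = 1.0503

1.050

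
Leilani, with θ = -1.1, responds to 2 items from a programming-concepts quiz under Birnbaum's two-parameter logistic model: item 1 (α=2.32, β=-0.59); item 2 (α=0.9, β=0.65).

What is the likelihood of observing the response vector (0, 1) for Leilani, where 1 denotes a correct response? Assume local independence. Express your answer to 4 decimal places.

P(θ) = 1 / (1 + exp(−α(θ − β)))
P_1 = 1/(1+e^{1.1832}) = 0.2345
P_2 = 1/(1+e^{1.5750}) = 0.1715
L = (1−P_1) × P_2 = 0.7655 × 0.1715 = 0.13129

0.1313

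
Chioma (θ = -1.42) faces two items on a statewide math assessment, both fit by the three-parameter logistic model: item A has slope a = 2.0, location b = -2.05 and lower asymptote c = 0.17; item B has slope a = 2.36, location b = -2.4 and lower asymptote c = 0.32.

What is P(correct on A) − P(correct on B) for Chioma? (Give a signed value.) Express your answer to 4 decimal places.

P(θ) = c + (1 − c) · 1 / (1 + exp(−a(θ − b)))
P_A = 0.8166
P_B = 0.9388
P_A − P_B = -0.1222

-0.1222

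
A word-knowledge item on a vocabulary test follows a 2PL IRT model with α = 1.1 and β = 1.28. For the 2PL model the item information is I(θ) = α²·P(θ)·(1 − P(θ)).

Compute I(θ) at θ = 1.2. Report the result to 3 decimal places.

P = 1/(1+e^{0.0880}) = 0.4780
P(1−P) = 0.4780 × 0.5220 = 0.2495
I = α² × P(1−P) = 1.1² × 0.2495 = 0.30192

0.302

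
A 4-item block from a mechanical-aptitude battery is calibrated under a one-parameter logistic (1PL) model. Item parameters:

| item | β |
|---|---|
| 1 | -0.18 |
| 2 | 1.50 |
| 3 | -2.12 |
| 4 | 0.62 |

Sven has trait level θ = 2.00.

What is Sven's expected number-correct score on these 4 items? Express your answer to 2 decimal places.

P(θ) = 1 / (1 + exp(−(θ − β)))
P_1 = 1/(1+e^{-2.1800}) = 0.8984
P_2 = 1/(1+e^{-0.5000}) = 0.6225
P_3 = 1/(1+e^{-4.1200}) = 0.9840
P_4 = 1/(1+e^{-1.3800}) = 0.7990
E[score] = 0.8984 + 0.6225 + 0.9840 + 0.7990 = 3.3039

3.30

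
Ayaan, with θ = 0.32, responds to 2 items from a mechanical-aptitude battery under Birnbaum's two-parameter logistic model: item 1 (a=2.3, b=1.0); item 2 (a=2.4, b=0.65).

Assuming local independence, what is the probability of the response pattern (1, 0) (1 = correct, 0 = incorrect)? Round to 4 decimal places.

0.1191

P(θ) = 1 / (1 + exp(−a(θ − b)))
P_1 = 1/(1+e^{1.5640}) = 0.1731
P_2 = 1/(1+e^{0.7920}) = 0.3117
L = P_1 × (1−P_2) = 0.1731 × 0.6883 = 0.11912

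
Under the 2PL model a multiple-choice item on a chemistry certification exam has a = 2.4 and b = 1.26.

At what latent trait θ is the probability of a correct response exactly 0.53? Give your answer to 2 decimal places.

1.31

P(θ) = 1 / (1 + exp(−a(θ − b)))
logit = ln(0.5300/0.4700) = 0.1201
θ = b + logit/(a) = 1.26 + 0.1201/2.4000 = 1.3101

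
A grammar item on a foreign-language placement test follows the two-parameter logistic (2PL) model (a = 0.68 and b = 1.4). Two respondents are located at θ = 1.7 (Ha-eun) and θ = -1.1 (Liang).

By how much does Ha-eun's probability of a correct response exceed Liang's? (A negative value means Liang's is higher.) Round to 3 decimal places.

0.396

P(θ) = 1 / (1 + exp(−a(θ − b)))
P(Ha-eun) = 0.5508  [exponent 0.2040]
P(Liang) = 0.1545  [exponent -1.7000]
Difference = 0.5508 − 0.1545 = 0.3964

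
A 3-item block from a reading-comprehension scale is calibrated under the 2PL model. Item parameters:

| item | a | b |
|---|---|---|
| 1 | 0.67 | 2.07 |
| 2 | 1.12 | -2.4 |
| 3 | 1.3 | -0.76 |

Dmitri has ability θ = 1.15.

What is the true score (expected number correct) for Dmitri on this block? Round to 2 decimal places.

P(θ) = 1 / (1 + exp(−a(θ − b)))
P_1 = 1/(1+e^{0.6164}) = 0.3506
P_2 = 1/(1+e^{-3.9760}) = 0.9816
P_3 = 1/(1+e^{-2.4830}) = 0.9229
E[score] = 0.3506 + 0.9816 + 0.9229 = 2.2551

2.26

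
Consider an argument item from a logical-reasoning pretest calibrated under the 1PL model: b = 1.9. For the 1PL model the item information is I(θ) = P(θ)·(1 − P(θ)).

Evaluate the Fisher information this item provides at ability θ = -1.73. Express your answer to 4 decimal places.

P = 1/(1+e^{3.6300}) = 0.0258
P(1−P) = 0.0258 × 0.9742 = 0.0252
I = P(1−P) = 0.02516

0.0252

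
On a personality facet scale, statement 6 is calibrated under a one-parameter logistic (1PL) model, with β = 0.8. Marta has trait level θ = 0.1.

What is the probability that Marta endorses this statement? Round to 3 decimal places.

0.332

P(θ) = 1 / (1 + exp(−(θ − β)))
Exponent: (0.1 − 0.8) = -0.7000
1/(1 + e^{0.7000}) = 0.3318
P = 0.3318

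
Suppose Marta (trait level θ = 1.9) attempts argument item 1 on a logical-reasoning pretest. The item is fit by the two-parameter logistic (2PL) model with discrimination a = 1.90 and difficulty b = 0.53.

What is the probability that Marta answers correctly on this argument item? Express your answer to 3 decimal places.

P(θ) = 1 / (1 + exp(−a(θ − b)))
Exponent: 1.90 × (1.9 − 0.53) = 2.6030
1/(1 + e^{-2.6030}) = 0.9311

0.931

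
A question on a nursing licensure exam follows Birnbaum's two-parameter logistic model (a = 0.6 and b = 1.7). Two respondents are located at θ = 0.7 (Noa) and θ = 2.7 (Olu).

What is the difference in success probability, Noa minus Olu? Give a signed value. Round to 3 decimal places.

P(θ) = 1 / (1 + exp(−a(θ − b)))
P(Noa) = 0.3543  [exponent -0.6000]
P(Olu) = 0.6457  [exponent 0.6000]
Difference = 0.3543 − 0.6457 = -0.2913

-0.291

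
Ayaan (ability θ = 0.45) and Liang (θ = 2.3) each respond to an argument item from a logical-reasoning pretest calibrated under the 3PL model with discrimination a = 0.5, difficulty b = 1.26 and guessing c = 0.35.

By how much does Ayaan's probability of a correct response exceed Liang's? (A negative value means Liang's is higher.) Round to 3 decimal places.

P(θ) = c + (1 − c) · 1 / (1 + exp(−a(θ − b)))
P(Ayaan) = 0.6101  [exponent -0.4050]
P(Liang) = 0.7576  [exponent 0.5200]
Difference = 0.6101 − 0.7576 = -0.1476

-0.148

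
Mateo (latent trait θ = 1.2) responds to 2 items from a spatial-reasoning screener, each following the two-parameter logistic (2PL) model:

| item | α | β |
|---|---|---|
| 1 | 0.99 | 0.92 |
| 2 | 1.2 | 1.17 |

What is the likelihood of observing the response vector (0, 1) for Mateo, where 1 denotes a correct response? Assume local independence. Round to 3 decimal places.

P(θ) = 1 / (1 + exp(−α(θ − β)))
P_1 = 1/(1+e^{-0.2772}) = 0.5689
P_2 = 1/(1+e^{-0.0360}) = 0.5090
L = (1−P_1) × P_2 = 0.4311 × 0.5090 = 0.21945

0.219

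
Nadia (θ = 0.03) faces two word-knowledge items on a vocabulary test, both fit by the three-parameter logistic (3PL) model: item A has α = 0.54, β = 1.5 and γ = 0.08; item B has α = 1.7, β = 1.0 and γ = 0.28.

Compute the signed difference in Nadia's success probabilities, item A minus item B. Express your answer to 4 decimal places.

P(θ) = γ + (1 − γ) · 1 / (1 + exp(−α(θ − β)))
P_A = 0.3664
P_B = 0.3961
P_A − P_B = -0.0297

-0.0297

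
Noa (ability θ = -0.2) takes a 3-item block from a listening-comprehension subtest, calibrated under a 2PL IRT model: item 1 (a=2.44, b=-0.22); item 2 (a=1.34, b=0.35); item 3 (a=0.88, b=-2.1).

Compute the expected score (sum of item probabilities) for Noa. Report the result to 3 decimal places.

P(θ) = 1 / (1 + exp(−a(θ − b)))
P_1 = 1/(1+e^{-0.0488}) = 0.5122
P_2 = 1/(1+e^{0.7370}) = 0.3237
P_3 = 1/(1+e^{-1.6720}) = 0.8418
E[score] = 0.5122 + 0.3237 + 0.8418 = 1.6777

1.678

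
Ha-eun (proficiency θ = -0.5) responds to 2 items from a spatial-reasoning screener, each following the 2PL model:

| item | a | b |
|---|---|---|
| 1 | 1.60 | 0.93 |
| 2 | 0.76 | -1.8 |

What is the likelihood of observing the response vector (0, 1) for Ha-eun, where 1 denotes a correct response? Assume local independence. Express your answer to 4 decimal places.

0.6616

P(θ) = 1 / (1 + exp(−a(θ − b)))
P_1 = 1/(1+e^{2.2880}) = 0.0921
P_2 = 1/(1+e^{-0.9880}) = 0.7287
L = (1−P_1) × P_2 = 0.9079 × 0.7287 = 0.66156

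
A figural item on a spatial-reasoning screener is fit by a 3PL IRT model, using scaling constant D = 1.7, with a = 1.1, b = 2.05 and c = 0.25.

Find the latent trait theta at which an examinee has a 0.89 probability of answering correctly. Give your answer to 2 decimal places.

P(theta) = c + (1 − c) · 1 / (1 + exp(−D·a(theta − b)))
Remove guessing floor: (0.89 − 0.25)/(1 − 0.25) = 0.8533
logit = ln(0.8533/0.1467) = 1.7610
theta = b + logit/(1.7·a) = 2.05 + 1.7610/1.8700 = 2.9917

2.99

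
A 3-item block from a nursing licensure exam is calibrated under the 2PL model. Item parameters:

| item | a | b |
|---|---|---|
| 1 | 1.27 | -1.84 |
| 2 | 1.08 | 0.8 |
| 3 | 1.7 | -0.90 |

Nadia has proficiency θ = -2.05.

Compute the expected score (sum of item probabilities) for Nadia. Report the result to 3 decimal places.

P(θ) = 1 / (1 + exp(−a(θ − b)))
P_1 = 1/(1+e^{0.2667}) = 0.4337
P_2 = 1/(1+e^{3.0780}) = 0.0440
P_3 = 1/(1+e^{1.9550}) = 0.1240
E[score] = 0.4337 + 0.0440 + 0.1240 = 0.6018

0.602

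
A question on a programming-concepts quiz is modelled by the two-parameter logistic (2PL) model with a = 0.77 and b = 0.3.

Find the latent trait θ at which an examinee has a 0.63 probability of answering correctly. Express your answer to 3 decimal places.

P(θ) = 1 / (1 + exp(−a(θ − b)))
logit = ln(0.6300/0.3700) = 0.5322
θ = b + logit/(a) = 0.3 + 0.5322/0.7700 = 0.9912

0.991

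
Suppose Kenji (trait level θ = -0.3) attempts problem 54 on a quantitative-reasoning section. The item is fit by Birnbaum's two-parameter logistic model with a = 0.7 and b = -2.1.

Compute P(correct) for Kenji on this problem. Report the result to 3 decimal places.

0.779

P(θ) = 1 / (1 + exp(−a(θ − b)))
Exponent: 0.7 × (-0.3 − (-2.1)) = 1.2600
1/(1 + e^{-1.2600}) = 0.7790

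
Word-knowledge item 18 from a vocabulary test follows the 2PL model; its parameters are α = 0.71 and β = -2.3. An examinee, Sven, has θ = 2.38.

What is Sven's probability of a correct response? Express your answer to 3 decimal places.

P(θ) = 1 / (1 + exp(−α(θ − β)))
Exponent: 0.71 × (2.38 − (-2.3)) = 3.3228
1/(1 + e^{-3.3228}) = 0.9652

0.965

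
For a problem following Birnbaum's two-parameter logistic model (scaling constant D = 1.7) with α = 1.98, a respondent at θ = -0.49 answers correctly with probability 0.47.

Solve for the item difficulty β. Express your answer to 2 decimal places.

P(θ) = 1 / (1 + exp(−D·α(θ − β)))
logit(0.47) = ln(0.47/0.53) = -0.1201
β = θ − logit/(1.7·α) = -0.49 − (-0.1201)/3.3660 = -0.4543

-0.45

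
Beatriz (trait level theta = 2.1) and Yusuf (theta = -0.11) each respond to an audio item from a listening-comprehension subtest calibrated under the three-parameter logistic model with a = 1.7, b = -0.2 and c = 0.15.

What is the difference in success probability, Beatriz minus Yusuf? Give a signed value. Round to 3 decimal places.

0.376

P(theta) = c + (1 − c) · 1 / (1 + exp(−a(theta − b)))
P(Beatriz) = 0.9833  [exponent 3.9100]
P(Yusuf) = 0.6074  [exponent 0.1530]
Difference = 0.9833 − 0.6074 = 0.3759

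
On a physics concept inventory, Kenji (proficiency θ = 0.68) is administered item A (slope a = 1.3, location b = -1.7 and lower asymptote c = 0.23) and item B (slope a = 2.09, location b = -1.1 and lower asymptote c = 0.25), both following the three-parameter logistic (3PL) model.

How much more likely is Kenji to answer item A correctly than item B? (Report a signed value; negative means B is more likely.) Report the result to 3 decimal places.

-0.016

P(θ) = c + (1 − c) · 1 / (1 + exp(−a(θ − b)))
P_A = 0.9666
P_B = 0.9823
P_A − P_B = -0.0156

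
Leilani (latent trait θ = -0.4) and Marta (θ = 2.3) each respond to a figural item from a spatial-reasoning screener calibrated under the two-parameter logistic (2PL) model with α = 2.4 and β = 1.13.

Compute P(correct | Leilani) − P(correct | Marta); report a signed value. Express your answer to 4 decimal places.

-0.9183

P(θ) = 1 / (1 + exp(−α(θ − β)))
P(Leilani) = 0.0248  [exponent -3.6720]
P(Marta) = 0.9431  [exponent 2.8080]
Difference = 0.0248 − 0.9431 = -0.9183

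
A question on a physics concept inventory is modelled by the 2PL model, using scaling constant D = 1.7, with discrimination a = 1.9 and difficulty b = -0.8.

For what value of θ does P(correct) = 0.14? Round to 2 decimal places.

P(θ) = 1 / (1 + exp(−D·a(θ − b)))
logit = ln(0.1400/0.8600) = -1.8153
θ = b + logit/(1.7·a) = -0.8 + (-1.8153)/3.2300 = -1.3620

-1.36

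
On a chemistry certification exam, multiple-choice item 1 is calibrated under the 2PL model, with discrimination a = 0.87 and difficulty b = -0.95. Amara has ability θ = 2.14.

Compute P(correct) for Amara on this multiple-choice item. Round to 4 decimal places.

0.9363

P(θ) = 1 / (1 + exp(−a(θ − b)))
Exponent: 0.87 × (2.14 − (-0.95)) = 2.6883
1/(1 + e^{-2.6883}) = 0.9363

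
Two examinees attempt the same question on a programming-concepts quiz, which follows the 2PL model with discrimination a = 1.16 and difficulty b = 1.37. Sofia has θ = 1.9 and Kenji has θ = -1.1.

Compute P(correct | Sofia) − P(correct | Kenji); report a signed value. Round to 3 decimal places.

0.595

P(θ) = 1 / (1 + exp(−a(θ − b)))
P(Sofia) = 0.6490  [exponent 0.6148]
P(Kenji) = 0.0539  [exponent -2.8652]
Difference = 0.6490 − 0.0539 = 0.5951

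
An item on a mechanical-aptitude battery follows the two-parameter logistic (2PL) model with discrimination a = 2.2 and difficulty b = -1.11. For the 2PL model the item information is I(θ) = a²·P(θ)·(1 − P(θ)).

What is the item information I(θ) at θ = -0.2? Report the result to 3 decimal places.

P = 1/(1+e^{-2.0020}) = 0.8810
P(1−P) = 0.8810 × 0.1190 = 0.1048
I = a² × P(1−P) = 2.2² × 0.1048 = 0.50740

0.507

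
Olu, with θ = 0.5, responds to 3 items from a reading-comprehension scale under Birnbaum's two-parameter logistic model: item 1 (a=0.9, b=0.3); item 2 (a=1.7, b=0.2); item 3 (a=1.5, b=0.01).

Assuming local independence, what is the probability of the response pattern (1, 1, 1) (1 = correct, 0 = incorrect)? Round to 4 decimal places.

P(θ) = 1 / (1 + exp(−a(θ − b)))
P_1 = 1/(1+e^{-0.1800}) = 0.5449
P_2 = 1/(1+e^{-0.5100}) = 0.6248
P_3 = 1/(1+e^{-0.7350}) = 0.6759
L = P_1 × P_2 × P_3 = 0.5449 × 0.6248 × 0.6759 = 0.23011

0.2301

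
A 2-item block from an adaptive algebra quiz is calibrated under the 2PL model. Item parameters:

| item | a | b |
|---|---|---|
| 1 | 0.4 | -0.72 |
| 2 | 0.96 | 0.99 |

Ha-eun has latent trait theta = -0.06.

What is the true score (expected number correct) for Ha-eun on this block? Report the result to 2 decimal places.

0.83

P(theta) = 1 / (1 + exp(−a(theta − b)))
P_1 = 1/(1+e^{-0.2640}) = 0.5656
P_2 = 1/(1+e^{1.0080}) = 0.2674
E[score] = 0.5656 + 0.2674 = 0.8330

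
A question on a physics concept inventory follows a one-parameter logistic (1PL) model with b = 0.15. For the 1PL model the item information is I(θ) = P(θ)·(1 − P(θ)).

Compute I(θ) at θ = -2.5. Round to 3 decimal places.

P = 1/(1+e^{2.6500}) = 0.0660
P(1−P) = 0.0660 × 0.9340 = 0.0616
I = P(1−P) = 0.06163

0.062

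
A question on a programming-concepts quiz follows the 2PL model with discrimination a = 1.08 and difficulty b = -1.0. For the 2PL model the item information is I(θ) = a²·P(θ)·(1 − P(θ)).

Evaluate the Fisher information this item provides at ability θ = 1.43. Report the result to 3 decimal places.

0.074

P = 1/(1+e^{-2.6244}) = 0.9324
P(1−P) = 0.9324 × 0.0676 = 0.0630
I = a² × P(1−P) = 1.08² × 0.0630 = 0.07350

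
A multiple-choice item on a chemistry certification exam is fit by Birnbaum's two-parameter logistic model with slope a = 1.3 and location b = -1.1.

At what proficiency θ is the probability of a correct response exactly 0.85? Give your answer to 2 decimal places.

P(θ) = 1 / (1 + exp(−a(θ − b)))
logit = ln(0.8500/0.1500) = 1.7346
θ = b + logit/(a) = -1.1 + 1.7346/1.3000 = 0.2343

0.23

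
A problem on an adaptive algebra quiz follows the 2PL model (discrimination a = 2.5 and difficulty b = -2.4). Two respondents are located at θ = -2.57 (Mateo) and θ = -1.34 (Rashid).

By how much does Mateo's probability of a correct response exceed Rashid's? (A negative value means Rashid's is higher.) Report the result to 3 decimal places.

-0.539

P(θ) = 1 / (1 + exp(−a(θ − b)))
P(Mateo) = 0.3953  [exponent -0.4250]
P(Rashid) = 0.9340  [exponent 2.6500]
Difference = 0.3953 − 0.9340 = -0.5387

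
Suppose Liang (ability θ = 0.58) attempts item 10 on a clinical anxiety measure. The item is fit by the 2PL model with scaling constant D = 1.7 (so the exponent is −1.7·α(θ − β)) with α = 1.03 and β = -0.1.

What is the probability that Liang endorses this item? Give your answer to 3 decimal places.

0.767

P(θ) = 1 / (1 + exp(−D·α(θ − β)))
Exponent: 1.7 × 1.03 × (0.58 − (-0.1)) = 1.1907
1/(1 + e^{-1.1907}) = 0.7669
P = 0.7669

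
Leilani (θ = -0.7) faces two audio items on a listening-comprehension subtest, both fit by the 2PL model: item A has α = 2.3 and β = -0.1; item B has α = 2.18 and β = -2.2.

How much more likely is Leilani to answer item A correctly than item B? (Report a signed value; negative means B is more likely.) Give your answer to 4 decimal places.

P(θ) = 1 / (1 + exp(−α(θ − β)))
P_A = 0.2010
P_B = 0.9634
P_A − P_B = -0.7624

-0.7624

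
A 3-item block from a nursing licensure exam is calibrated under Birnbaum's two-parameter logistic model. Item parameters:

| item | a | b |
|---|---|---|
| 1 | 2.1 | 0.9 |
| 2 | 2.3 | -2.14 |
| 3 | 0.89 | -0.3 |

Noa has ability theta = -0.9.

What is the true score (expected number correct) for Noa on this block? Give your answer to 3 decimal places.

P(theta) = 1 / (1 + exp(−a(theta − b)))
P_1 = 1/(1+e^{3.7800}) = 0.0223
P_2 = 1/(1+e^{-2.8520}) = 0.9454
P_3 = 1/(1+e^{0.5340}) = 0.3696
E[score] = 0.0223 + 0.9454 + 0.3696 = 1.3373

1.337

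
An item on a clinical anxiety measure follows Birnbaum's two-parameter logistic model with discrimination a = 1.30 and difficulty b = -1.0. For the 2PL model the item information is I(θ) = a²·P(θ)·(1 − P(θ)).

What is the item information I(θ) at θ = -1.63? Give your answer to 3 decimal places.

P = 1/(1+e^{0.8190}) = 0.3060
P(1−P) = 0.3060 × 0.6940 = 0.2124
I = a² × P(1−P) = 1.30² × 0.2124 = 0.35888

0.359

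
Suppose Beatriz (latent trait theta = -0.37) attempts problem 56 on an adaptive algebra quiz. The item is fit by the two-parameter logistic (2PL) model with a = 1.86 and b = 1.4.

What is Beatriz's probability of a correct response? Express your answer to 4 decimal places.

P(theta) = 1 / (1 + exp(−a(theta − b)))
Exponent: 1.86 × (-0.37 − 1.4) = -3.2922
1/(1 + e^{3.2922}) = 0.0358

0.0358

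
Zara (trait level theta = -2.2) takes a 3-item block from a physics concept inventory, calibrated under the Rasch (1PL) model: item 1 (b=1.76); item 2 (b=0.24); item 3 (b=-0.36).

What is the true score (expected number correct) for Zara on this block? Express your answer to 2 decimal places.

P(theta) = 1 / (1 + exp(−(theta − b)))
P_1 = 1/(1+e^{3.9600}) = 0.0187
P_2 = 1/(1+e^{2.4400}) = 0.0802
P_3 = 1/(1+e^{1.8400}) = 0.1371
E[score] = 0.0187 + 0.0802 + 0.1371 = 0.2359

0.24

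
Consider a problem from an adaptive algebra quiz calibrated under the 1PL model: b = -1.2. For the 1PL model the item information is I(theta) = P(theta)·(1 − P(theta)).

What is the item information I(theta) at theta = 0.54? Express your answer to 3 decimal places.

P = 1/(1+e^{-1.7400}) = 0.8507
P(1−P) = 0.8507 × 0.1493 = 0.1270
I = P(1−P) = 0.12702

0.127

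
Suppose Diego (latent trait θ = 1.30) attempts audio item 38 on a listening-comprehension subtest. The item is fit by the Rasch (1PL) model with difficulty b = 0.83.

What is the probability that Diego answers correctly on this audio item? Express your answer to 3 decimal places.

0.615

P(θ) = 1 / (1 + exp(−(θ − b)))
Exponent: (1.30 − 0.83) = 0.4700
1/(1 + e^{-0.4700}) = 0.6154
P = 0.6154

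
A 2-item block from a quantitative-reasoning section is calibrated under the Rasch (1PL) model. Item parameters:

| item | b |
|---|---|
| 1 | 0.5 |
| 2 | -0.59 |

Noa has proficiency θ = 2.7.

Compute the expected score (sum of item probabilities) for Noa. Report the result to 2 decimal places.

P(θ) = 1 / (1 + exp(−(θ − b)))
P_1 = 1/(1+e^{-2.2000}) = 0.9002
P_2 = 1/(1+e^{-3.2900}) = 0.9641
E[score] = 0.9002 + 0.9641 = 1.8643

1.86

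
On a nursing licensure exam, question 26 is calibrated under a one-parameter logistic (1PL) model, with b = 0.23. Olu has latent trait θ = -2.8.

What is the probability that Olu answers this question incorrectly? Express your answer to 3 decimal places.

0.954

P(θ) = 1 / (1 + exp(−(θ − b)))
Exponent: (-2.8 − 0.23) = -3.0300
1/(1 + e^{3.0300}) = 0.0461
P = 0.0461
P(incorrect) = 1 − 0.0461 = 0.9539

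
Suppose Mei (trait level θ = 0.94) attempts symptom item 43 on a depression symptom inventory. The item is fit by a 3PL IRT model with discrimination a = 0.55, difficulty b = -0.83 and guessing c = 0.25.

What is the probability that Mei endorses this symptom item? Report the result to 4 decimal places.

0.7944

P(θ) = c + (1 − c) · 1 / (1 + exp(−a(θ − b)))
Exponent: 0.55 × (0.94 − (-0.83)) = 0.9735
1/(1 + e^{-0.9735}) = 0.7258
P = 0.25 + 0.75 × 0.7258 = 0.7944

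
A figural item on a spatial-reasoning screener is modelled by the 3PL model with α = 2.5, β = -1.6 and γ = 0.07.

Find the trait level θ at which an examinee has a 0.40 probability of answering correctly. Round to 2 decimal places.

P(θ) = γ + (1 − γ) · 1 / (1 + exp(−α(θ − β)))
Remove guessing floor: (0.40 − 0.07)/(1 − 0.07) = 0.3548
logit = ln(0.3548/0.6452) = -0.5978
θ = β + logit/(α) = -1.6 + (-0.5978)/2.5000 = -1.8391

-1.84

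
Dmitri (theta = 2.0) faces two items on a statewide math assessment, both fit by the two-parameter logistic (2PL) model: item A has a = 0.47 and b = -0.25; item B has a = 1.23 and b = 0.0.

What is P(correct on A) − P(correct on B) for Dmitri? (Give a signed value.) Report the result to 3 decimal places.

P(theta) = 1 / (1 + exp(−a(theta − b)))
P_A = 0.7422
P_B = 0.9213
P_A − P_B = -0.1791

-0.179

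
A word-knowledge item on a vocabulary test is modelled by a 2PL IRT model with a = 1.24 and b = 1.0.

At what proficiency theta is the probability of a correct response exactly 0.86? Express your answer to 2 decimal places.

2.46

P(theta) = 1 / (1 + exp(−a(theta − b)))
logit = ln(0.8600/0.1400) = 1.8153
theta = b + logit/(a) = 1.0 + 1.8153/1.2400 = 2.4639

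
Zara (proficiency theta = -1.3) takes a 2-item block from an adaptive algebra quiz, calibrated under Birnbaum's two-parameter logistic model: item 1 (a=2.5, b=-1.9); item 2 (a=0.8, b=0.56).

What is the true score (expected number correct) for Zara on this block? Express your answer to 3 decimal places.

1.002

P(theta) = 1 / (1 + exp(−a(theta − b)))
P_1 = 1/(1+e^{-1.5000}) = 0.8176
P_2 = 1/(1+e^{1.4880}) = 0.1842
E[score] = 0.8176 + 0.1842 = 1.0018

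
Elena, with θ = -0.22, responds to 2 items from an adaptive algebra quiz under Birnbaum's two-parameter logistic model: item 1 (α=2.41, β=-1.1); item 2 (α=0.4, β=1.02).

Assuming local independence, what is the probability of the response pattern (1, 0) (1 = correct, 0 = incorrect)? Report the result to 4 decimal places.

P(θ) = 1 / (1 + exp(−α(θ − β)))
P_1 = 1/(1+e^{-2.1208}) = 0.8929
P_2 = 1/(1+e^{0.4960}) = 0.3785
L = P_1 × (1−P_2) = 0.8929 × 0.6215 = 0.55496

0.5550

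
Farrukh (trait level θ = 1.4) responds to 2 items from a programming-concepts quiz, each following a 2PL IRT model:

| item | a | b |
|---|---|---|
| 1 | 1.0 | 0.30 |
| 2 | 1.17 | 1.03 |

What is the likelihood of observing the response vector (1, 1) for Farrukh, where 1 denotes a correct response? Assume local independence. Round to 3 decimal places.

P(θ) = 1 / (1 + exp(−a(θ − b)))
P_1 = 1/(1+e^{-1.1000}) = 0.7503
P_2 = 1/(1+e^{-0.4329}) = 0.6066
L = P_1 × P_2 = 0.7503 × 0.6066 = 0.45508

0.455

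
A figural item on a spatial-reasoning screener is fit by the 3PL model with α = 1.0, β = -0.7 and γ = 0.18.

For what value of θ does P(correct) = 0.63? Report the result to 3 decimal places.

P(θ) = γ + (1 − γ) · 1 / (1 + exp(−α(θ − β)))
Remove guessing floor: (0.63 − 0.18)/(1 − 0.18) = 0.5488
logit = ln(0.5488/0.4512) = 0.1957
θ = β + logit/(α) = -0.7 + 0.1957/1.0000 = -0.5043

-0.504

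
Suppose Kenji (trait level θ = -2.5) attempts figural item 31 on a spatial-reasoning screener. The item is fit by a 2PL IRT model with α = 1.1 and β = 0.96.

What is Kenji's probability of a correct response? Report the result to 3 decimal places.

0.022

P(θ) = 1 / (1 + exp(−α(θ − β)))
Exponent: 1.1 × (-2.5 − 0.96) = -3.8060
1/(1 + e^{3.8060}) = 0.0218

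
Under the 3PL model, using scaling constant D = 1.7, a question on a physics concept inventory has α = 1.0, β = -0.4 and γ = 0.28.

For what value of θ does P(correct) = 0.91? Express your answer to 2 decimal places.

P(θ) = γ + (1 − γ) · 1 / (1 + exp(−D·α(θ − β)))
Remove guessing floor: (0.91 − 0.28)/(1 − 0.28) = 0.8750
logit = ln(0.8750/0.1250) = 1.9459
θ = β + logit/(1.7·α) = -0.4 + 1.9459/1.7000 = 0.7447

0.74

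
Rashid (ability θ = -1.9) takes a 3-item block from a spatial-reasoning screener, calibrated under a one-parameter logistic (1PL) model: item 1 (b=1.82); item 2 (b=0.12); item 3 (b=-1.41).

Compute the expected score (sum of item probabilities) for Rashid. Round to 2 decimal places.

0.52

P(θ) = 1 / (1 + exp(−(θ − b)))
P_1 = 1/(1+e^{3.7200}) = 0.0237
P_2 = 1/(1+e^{2.0200}) = 0.1171
P_3 = 1/(1+e^{0.4900}) = 0.3799
E[score] = 0.0237 + 0.1171 + 0.3799 = 0.5207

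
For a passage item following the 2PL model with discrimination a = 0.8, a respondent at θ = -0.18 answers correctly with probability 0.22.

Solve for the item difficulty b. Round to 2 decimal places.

P(θ) = 1 / (1 + exp(−a(θ − b)))
logit(0.22) = ln(0.22/0.78) = -1.2657
b = θ − logit/(a) = -0.18 − (-1.2657)/0.8000 = 1.4021

1.40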